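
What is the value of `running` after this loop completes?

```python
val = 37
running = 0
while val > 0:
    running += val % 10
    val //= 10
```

Sum digits of 37
`running` takes the values: 0 → 7 → 10

Answer: 10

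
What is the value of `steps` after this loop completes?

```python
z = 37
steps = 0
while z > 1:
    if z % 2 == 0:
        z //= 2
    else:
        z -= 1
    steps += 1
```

Steps to reduce 37 to 1
`steps` takes the values: 0 → 1 → 2 → 3 → 4 → 5 → 6 → 7

Answer: 7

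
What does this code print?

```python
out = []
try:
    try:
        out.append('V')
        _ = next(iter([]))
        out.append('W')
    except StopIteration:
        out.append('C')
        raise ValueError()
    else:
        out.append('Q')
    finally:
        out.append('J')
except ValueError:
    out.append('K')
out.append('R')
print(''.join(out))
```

Execution trace: 'V' (inner try body) → 'C' (inner except StopIteration) → 'J' (inner finally) → 'K' (outer except ValueError) → 'R' (after the try/except). Output: VCJKR

Answer: VCJKR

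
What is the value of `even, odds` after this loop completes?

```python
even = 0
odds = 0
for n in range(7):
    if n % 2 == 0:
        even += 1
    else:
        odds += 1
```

Count evens and odds in range(7)
`even, odds` takes the values: (0, 0) → (1, 0) → (1, 1) → (2, 1) → (2, 2) → (3, 2) → (3, 3) → (4, 3)

Answer: 4, 3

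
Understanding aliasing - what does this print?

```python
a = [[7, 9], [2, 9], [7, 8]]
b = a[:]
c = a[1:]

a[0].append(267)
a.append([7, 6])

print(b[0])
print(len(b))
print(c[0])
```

Key concept: slice with nested mutation.
Step by step:
`a = [[7, 9], [2, 9], [7, 8]]` → a = [[7, 9], [2, 9], [7, 8]]
`b = a[:]` → b = [[7, 9], [2, 9], [7, 8]]
`c = a[1:]` → c = [[2, 9], [7, 8]]
`a[0].append(267)` → a = [[7, 9, 267], [2, 9], [7, 8]]; b = [[7, 9, 267], [2, 9], [7, 8]]
`a.append([7, 6])` → a = [[7, 9, 267], [2, 9], [7, 8], [7, 6]]
`print(b[0])` → prints [7, 9, 267]
`print(len(b))` → prints 3
`print(c[0])` → prints [2, 9]

Answer:
[7, 9, 267]
3
[2, 9]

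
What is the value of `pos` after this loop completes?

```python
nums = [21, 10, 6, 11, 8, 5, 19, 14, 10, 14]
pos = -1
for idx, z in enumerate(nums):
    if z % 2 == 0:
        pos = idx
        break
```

First even number index in [21, 10, 6, 11, 8, 5, 19, 14, 10, 14]
`pos` takes the values: -1 → 1

Answer: 1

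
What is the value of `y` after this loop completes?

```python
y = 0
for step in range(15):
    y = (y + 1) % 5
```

Increment mod 5, 15 times = 0
`y` takes the values: 0 → 1 → 2 → 3 → 4 → 0 → 1 → 2 → 3 → 4 → 0 → 1 → 2 → 3 → 4 → 0

Answer: 0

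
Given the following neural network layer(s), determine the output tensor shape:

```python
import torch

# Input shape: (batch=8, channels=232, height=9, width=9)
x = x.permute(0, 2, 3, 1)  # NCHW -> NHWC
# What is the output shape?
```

Input: (8, 232, 9, 9) -> Output: (8, 9, 9, 232)

Answer: (8, 9, 9, 232)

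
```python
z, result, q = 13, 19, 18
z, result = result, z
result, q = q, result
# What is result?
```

Trace:
`z, result, q = 13, 19, 18` → z = 13; result = 19; q = 18
`z, result = result, z` → z = 19; result = 13
`result, q = q, result` → result = 18; q = 13
So result = 18

Answer: 18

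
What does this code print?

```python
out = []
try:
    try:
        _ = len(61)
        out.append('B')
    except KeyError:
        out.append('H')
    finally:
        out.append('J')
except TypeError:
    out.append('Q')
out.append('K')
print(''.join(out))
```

Execution trace: 'J' (finally) → 'Q' (outer except TypeError) → 'K' (after the try/except). Output: JQK

Answer: JQK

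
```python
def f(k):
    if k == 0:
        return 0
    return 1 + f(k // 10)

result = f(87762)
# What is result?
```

Count of digits of 87762: 5

Answer: 5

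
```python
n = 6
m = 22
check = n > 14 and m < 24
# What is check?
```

Trace:
`n = 6` → n = 6
`m = 22` → m = 22
`check = n > 14 and m < 24` → check = False
So check = False

Answer: False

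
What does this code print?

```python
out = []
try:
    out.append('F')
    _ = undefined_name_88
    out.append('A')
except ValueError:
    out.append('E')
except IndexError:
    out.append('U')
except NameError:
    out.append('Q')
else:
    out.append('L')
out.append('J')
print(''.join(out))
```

Execution trace: 'F' (try body) → 'Q' (except NameError) → 'J' (after the try/except). Output: FQJ

Answer: FQJ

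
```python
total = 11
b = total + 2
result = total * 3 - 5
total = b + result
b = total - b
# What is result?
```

Trace:
`total = 11` → total = 11
`b = total + 2` → b = 13
`result = total * 3 - 5` → result = 28
`total = b + result` → total = 41
`b = total - b` → b = 28
So result = 28

Answer: 28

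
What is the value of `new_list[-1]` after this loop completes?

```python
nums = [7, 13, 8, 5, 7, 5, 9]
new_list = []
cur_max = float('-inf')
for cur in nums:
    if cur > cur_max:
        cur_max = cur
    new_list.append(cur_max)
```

Running max ends at 13
`new_list` takes the values: [] → [7] → [7, 13] → [7, 13, 13] → [7, 13, 13, 13] → [7, 13, 13, 13, 13] → [7, 13, 13, 13, 13, 13] → [7, 13, 13, 13, 13, 13, 13]
So `new_list[-1]` = 13

Answer: 13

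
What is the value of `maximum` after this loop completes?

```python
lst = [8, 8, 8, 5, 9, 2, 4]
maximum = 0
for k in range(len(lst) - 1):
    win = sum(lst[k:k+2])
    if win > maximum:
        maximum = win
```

Max sum of 2-element window in [8, 8, 8, 5, 9, 2, 4]
`maximum` takes the values: 0 → 16

Answer: 16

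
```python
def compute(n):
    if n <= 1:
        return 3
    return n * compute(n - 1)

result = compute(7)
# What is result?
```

compute(7) = 7 * 6 * 5 * 4 * 3 * 2 * 3 = 15120

Answer: 15120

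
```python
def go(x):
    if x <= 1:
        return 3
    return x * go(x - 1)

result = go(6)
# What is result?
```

go(6) = 6 * 5 * 4 * 3 * 2 * 3 = 2160

Answer: 2160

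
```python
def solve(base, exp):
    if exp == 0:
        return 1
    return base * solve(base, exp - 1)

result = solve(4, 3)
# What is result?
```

solve(4, 3) = 4 * 4 * 4 = 64

Answer: 64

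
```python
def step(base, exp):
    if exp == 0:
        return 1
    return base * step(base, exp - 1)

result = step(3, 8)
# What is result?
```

step(3, 8) = 3 * 3 * 3 * 3 * 3 * 3 * 3 * 3 = 6561

Answer: 6561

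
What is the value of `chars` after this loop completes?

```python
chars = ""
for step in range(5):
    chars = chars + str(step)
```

Concatenate digits 0 to 4
`chars` takes the values: "" → "0" → "01" → "012" → "0123" → "01234"

Answer: "01234"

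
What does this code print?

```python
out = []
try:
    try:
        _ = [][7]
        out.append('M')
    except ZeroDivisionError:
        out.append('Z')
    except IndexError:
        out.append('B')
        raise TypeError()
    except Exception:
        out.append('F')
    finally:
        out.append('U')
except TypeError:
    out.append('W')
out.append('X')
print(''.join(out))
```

Execution trace: 'B' (inner except IndexError) → 'U' (inner finally) → 'W' (outer except TypeError) → 'X' (after the try/except). Output: BUWX

Answer: BUWX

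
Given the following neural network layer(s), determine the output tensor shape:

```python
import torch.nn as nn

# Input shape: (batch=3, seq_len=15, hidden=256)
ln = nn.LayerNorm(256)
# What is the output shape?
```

Input: (3, 15, 256) -> Output: (3, 15, 256)

Answer: (3, 15, 256)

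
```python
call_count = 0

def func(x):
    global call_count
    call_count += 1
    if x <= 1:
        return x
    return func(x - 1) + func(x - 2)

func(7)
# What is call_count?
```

Calls(x) = 1 + Calls(x-1) + Calls(x-2); Calls(0)=Calls(1)=1. For x=7 this gives 41.

Answer: 41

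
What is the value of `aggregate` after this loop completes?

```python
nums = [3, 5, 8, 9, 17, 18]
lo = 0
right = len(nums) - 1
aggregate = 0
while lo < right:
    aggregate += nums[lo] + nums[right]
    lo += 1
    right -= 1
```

Sum of pairs from ends
`aggregate` takes the values: 0 → 21 → 43 → 60

Answer: 60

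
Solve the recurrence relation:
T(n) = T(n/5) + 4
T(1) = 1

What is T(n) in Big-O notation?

Each step divides n by 5 and adds 4. After log_5(n) steps we reach T(1)=1. So T(n) = 4·log_5(n) + 1 = O(log n).

Answer: O(log n)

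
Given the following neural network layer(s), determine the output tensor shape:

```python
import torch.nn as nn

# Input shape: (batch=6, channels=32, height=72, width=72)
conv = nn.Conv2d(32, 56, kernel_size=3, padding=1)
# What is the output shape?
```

Input: (6, 32, 72, 72) -> Output: (6, 56, 72, 72)

Answer: (6, 56, 72, 72)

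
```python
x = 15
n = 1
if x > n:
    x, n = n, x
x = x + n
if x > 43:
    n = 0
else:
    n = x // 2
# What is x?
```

Trace:
`x = 15` → x = 15
`n = 1` → n = 1
`if x > n: ...` → x > n is True → x = 1; n = 15
`x = x + n` → x = 16
`if x > 43: ...` → x > 43 is False, take else branch → n = 8
So x = 16

Answer: 16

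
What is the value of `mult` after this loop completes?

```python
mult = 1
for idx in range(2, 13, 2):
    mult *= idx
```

Product of even numbers 2 to 12
`mult` takes the values: 1 → 2 → 8 → 48 → 384 → 3840 → 46080

Answer: 46080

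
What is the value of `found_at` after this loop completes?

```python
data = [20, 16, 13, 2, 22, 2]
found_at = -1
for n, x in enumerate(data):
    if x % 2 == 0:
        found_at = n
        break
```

First even number index in [20, 16, 13, 2, 22, 2]
`found_at` takes the values: -1 → 0

Answer: 0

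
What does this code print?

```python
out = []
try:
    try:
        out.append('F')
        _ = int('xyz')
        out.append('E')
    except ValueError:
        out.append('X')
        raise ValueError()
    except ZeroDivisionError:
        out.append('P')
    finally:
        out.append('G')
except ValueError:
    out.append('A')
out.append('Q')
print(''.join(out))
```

Execution trace: 'F' (inner try body) → 'X' (inner except ValueError) → 'G' (inner finally) → 'A' (outer except ValueError) → 'Q' (after the try/except). Output: FXGAQ

Answer: FXGAQ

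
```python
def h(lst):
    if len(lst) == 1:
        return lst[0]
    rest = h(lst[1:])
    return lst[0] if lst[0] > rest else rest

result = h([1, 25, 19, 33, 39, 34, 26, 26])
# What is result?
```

Recursive max over [1, 25, 19, 33, 39, 34, 26, 26] = 39

Answer: 39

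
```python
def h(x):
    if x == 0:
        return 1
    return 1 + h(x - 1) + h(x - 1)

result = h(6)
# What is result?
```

h(x) = 1 + 2·h(x-1), h(0)=1. Closed form: (1+1)·2^6 - 1 = 127.

Answer: 127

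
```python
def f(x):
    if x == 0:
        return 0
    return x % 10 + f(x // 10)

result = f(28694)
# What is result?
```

Sum of digits of 28694: 4 + 9 + 6 + 8 + 2 = 29

Answer: 29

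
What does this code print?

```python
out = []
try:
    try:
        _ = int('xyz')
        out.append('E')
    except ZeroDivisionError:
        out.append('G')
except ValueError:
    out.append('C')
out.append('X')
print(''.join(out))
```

Execution trace: 'C' (outer except ValueError) → 'X' (after the try/except). Output: CX

Answer: CX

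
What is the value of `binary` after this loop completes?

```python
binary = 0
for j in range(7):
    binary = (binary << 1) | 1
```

Build 7 consecutive 1-bits: 0b1111111
`binary` takes the values: 0 → 1 → 3 → 7 → 15 → 31 → 63 → 127

Answer: 127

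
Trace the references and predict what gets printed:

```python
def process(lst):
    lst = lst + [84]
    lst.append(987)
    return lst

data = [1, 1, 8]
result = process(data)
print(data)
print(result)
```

Key concept: rebinding parameter vs mutation.
Step by step:
`data = [1, 1, 8]` → data = [1, 1, 8]
`result = process(data)` → result = [1, 1, 8, 84, 987]
`print(data)` → prints [1, 1, 8]
`print(result)` → prints [1, 1, 8, 84, 987]

Answer:
[1, 1, 8]
[1, 1, 8, 84, 987]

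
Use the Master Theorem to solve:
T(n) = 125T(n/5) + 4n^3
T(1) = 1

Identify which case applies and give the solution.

a=125, b=5, f(n)=4n^3. log_5(125) = 3. Since c=3 = 3, Case 2 applies: T(n) = Θ(n^log_b(a) · log n) = O(n^3 log n).

Answer: O(n^3 log n) - Case 2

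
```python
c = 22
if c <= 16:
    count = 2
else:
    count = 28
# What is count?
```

Trace:
`c = 22` → c = 22
`if c <= 16: ...` → c <= 16 is False, take else branch → count = 28
So count = 28

Answer: 28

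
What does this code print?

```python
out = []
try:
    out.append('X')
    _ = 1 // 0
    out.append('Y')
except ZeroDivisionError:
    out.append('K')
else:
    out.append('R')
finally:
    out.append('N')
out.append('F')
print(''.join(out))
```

Execution trace: 'X' (try body) → 'K' (except ZeroDivisionError) → 'N' (finally) → 'F' (after the try/except). Output: XKNF

Answer: XKNF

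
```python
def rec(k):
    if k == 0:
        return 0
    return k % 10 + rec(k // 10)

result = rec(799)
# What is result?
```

Sum of digits of 799: 9 + 9 + 7 = 25

Answer: 25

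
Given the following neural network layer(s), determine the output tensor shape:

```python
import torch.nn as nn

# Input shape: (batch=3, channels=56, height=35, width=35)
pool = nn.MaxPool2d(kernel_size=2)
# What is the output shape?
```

Input: (3, 56, 35, 35) -> Output: (3, 56, 17, 17)

Answer: (3, 56, 17, 17)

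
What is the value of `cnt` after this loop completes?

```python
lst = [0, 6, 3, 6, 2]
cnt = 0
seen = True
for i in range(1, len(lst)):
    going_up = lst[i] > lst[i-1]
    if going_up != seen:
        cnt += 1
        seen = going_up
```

Count direction changes in [0, 6, 3, 6, 2]
`cnt` takes the values: 0 → 1 → 2 → 3

Answer: 3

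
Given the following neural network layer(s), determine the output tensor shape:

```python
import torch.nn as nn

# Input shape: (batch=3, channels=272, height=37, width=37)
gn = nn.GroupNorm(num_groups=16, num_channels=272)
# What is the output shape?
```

Input: (3, 272, 37, 37) -> Output: (3, 272, 37, 37)

Answer: (3, 272, 37, 37)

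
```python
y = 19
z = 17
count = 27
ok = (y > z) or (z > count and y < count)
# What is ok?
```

Trace:
`y = 19` → y = 19
`z = 17` → z = 17
`count = 27` → count = 27
`ok = (y > z) or (z > count and y < count)` → ok = True
So ok = True

Answer: True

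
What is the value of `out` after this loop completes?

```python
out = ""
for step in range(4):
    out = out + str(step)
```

Concatenate digits 0 to 3
`out` takes the values: "" → "0" → "01" → "012" → "0123"

Answer: "0123"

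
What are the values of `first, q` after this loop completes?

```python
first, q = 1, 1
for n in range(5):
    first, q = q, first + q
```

Fibonacci: after 5 iterations
`first, q` takes the values: (1, 1) → (1, 2) → (2, 3) → (3, 5) → (5, 8) → (8, 13)

Answer: 8, 13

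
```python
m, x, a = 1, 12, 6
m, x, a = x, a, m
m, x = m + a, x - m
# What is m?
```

Trace:
`m, x, a = 1, 12, 6` → m = 1; x = 12; a = 6
`m, x, a = x, a, m` → m = 12; x = 6; a = 1
`m, x = m + a, x - m` → m = 13; x = -6
So m = 13

Answer: 13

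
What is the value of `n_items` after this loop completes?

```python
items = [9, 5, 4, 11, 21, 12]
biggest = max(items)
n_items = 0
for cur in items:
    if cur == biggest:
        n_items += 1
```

Count of max value 21 in [9, 5, 4, 11, 21, 12]
`n_items` takes the values: 0 → 1

Answer: 1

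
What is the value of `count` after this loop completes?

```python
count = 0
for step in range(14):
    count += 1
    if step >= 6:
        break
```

Loop breaks when step reaches 6, count is 7
`count` takes the values: 0 → 1 → 2 → 3 → 4 → 5 → 6 → 7

Answer: 7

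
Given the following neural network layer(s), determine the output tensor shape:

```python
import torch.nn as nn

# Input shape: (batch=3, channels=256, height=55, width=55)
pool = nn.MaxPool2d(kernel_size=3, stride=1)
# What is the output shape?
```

Input: (3, 256, 55, 55) -> Output: (3, 256, 53, 53)

Answer: (3, 256, 53, 53)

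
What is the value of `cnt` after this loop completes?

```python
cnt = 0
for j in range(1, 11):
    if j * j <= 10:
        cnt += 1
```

Count numbers where j² ≤ 10
`cnt` takes the values: 0 → 1 → 2 → 3

Answer: 3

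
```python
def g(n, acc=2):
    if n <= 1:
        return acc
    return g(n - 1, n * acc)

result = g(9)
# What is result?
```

Accumulator trace (n, acc): (9, 2) -> (8, 18) -> (7, 144) -> (6, 1008) -> (5, 6048) -> (4, 30240) -> (3, 120960) -> (2, 362880) -> (1, 725760) -> return 725760

Answer: 725760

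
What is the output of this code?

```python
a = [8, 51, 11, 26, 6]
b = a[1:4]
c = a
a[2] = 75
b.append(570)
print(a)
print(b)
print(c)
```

Key concept: slice vs alias.
Step by step:
`a = [8, 51, 11, 26, 6]` → a = [8, 51, 11, 26, 6]
`b = a[1:4]` → b = [51, 11, 26]
`c = a` → c = [8, 51, 11, 26, 6] (same object as a)
`a[2] = 75` → a = [8, 51, 75, 26, 6] (same object as c); c = [8, 51, 75, 26, 6] (same object as a)
`b.append(570)` → b = [51, 11, 26, 570]
`print(a)` → prints [8, 51, 75, 26, 6]
`print(b)` → prints [51, 11, 26, 570]
`print(c)` → prints [8, 51, 75, 26, 6]

Answer:
[8, 51, 75, 26, 6]
[51, 11, 26, 570]
[8, 51, 75, 26, 6]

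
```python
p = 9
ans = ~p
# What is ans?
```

Trace:
`p = 9` → p = 9
`ans = ~p` → ans = -10
So ans = -10

Answer: -10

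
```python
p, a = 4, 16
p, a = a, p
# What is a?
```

Trace:
`p, a = 4, 16` → p = 4; a = 16
`p, a = a, p` → p = 16; a = 4
So a = 4

Answer: 4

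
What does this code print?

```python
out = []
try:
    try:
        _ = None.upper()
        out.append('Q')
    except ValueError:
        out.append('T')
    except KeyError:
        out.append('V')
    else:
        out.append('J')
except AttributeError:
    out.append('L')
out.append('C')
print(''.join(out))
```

Execution trace: 'L' (outer except AttributeError) → 'C' (after the try/except). Output: LC

Answer: LC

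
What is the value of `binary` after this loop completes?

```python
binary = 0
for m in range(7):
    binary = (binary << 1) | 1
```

Build 7 consecutive 1-bits: 0b1111111
`binary` takes the values: 0 → 1 → 3 → 7 → 15 → 31 → 63 → 127

Answer: 127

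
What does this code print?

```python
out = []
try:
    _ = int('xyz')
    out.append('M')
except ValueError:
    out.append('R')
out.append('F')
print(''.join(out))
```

Execution trace: 'R' (except ValueError) → 'F' (after the try/except). Output: RF

Answer: RF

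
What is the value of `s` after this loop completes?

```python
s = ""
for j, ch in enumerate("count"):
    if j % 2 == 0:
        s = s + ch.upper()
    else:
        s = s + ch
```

Uppercase even positions in 'count'
`s` takes the values: "" → "C" → "Co" → "CoU" → "CoUn" → "CoUnT"

Answer: "CoUnT"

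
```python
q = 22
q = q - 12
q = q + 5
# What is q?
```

Trace:
`q = 22` → q = 22
`q = q - 12` → q = 10
`q = q + 5` → q = 15
So q = 15

Answer: 15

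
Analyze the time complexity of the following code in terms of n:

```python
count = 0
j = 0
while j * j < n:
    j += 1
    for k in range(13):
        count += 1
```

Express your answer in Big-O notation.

Each loop level contributes: √n × 1. Multiplying the contributions gives O(√n).

Answer: O(√n)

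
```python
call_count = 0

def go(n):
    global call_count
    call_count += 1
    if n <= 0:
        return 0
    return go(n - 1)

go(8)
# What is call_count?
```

Linear recursion stepping by 1: 9 calls from n=8 down to ≤0.

Answer: 9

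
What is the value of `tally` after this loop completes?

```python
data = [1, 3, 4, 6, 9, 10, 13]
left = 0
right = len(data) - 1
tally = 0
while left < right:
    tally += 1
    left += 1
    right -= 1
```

Iterations until pointers meet (list length 7)
`tally` takes the values: 0 → 1 → 2 → 3

Answer: 3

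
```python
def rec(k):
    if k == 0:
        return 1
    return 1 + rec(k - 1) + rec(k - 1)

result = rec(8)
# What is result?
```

rec(k) = 1 + 2·rec(k-1), rec(0)=1. Closed form: (1+1)·2^8 - 1 = 511.

Answer: 511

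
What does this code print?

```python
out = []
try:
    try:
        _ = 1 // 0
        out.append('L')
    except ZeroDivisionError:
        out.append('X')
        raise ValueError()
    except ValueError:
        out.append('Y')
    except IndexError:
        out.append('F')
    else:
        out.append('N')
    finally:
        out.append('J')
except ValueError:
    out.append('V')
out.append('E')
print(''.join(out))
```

Execution trace: 'X' (except ZeroDivisionError) → 'J' (finally) → 'V' (outer except ValueError) → 'E' (after the try/except). Output: XJVE

Answer: XJVE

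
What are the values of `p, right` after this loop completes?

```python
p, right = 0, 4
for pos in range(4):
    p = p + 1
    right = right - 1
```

p goes 0→4, right goes 4→0
`p, right` takes the values: (0, 4) → (1, 4) → (1, 3) → (2, 3) → (2, 2) → (3, 2) → (3, 1) → (4, 1) → (4, 0)

Answer: 4, 0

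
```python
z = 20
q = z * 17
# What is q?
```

Trace:
`z = 20` → z = 20
`q = z * 17` → q = 340
So q = 340

Answer: 340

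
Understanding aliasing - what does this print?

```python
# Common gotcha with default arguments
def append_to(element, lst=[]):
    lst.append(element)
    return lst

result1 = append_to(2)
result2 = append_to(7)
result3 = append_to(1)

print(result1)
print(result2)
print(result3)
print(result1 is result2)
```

Key concept: mutable default argument gotcha.
Step by step:
`result1 = append_to(2)` → result1 = [2]
`result2 = append_to(7)` → result1 = [2, 7] (same object as result2); result2 = [2, 7] (same object as result1)
`result3 = append_to(1)` → result1 = [2, 7, 1] (same object as result2, result3); result2 = [2, 7, 1] (same object as result1, result3); result3 = [2, 7, 1] (same object as result1, result2)
`print(result1)` → prints [2, 7, 1]
`print(result2)` → prints [2, 7, 1]
`print(result3)` → prints [2, 7, 1]
`print(result1 is result2)` → prints True

Answer:
[2, 7, 1]
[2, 7, 1]
[2, 7, 1]
True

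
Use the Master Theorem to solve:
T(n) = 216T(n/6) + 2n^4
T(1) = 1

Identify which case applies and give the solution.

a=216, b=6, f(n)=2n^4. log_6(216) = 3. Since c=4 > 3 and the regularity condition holds (216(n/6)^4 = (216/6^4)n^4 with 216/6^4 < 1), Case 3 applies: T(n) = Θ(f(n)) = O(n^4).

Answer: O(n^4) - Case 3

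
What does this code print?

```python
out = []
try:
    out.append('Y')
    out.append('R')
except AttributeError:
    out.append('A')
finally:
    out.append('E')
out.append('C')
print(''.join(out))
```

Execution trace: 'Y' (try body) → 'R' (try body, no exception) → 'E' (finally) → 'C' (after the try/except). Output: YREC

Answer: YREC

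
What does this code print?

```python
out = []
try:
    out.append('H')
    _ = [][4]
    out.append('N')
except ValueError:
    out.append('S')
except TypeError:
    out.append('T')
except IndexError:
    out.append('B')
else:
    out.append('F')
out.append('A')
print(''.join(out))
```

Execution trace: 'H' (try body) → 'B' (except IndexError) → 'A' (after the try/except). Output: HBA

Answer: HBA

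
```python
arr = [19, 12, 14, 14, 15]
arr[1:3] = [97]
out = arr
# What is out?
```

Trace:
`arr = [19, 12, 14, 14, 15]` → arr = [19, 12, 14, 14, 15]
`arr[1:3] = [97]` → arr = [19, 97, 14, 15]
`out = arr` → out = [19, 97, 14, 15]
So out = [19, 97, 14, 15]

Answer: [19, 97, 14, 15]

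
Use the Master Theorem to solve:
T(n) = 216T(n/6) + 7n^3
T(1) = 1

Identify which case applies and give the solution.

a=216, b=6, f(n)=7n^3. log_6(216) = 3. Since c=3 = 3, Case 2 applies: T(n) = Θ(n^log_b(a) · log n) = O(n^3 log n).

Answer: O(n^3 log n) - Case 2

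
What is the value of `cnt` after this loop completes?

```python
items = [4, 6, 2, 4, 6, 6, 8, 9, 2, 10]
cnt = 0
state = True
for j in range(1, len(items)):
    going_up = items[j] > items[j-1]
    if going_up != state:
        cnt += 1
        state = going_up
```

Count direction changes in [4, 6, 2, 4, 6, 6, 8, 9, 2, 10]
`cnt` takes the values: 0 → 1 → 2 → 3 → 4 → 5 → 6

Answer: 6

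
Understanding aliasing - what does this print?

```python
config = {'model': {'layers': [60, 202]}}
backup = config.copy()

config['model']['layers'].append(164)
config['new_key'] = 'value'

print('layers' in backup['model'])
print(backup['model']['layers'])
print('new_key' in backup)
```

Key concept: shallow copy gotcha with nested dict.
Step by step:
`config = {'model': {'layers': [60, 202]}}` → config = {'model': {'layers': [60, 202]}}
`backup = config.copy()` → backup = {'model': {'layers': [60, 202]}}
`config['model']['layers'].append(164)` → config = {'model': {'layers': [60, 202, 164]}}; backup = {'model': {'layers': [60, 202, 164]}}
`config['new_key'] = 'value'` → config = {'model': {'layers': [60, 202, 164]}, 'new_key': 'value'}
`print('layers' in backup['model'])` → prints True
`print(backup['model']['layers'])` → prints [60, 202, 164]
`print('new_key' in backup)` → prints False

Answer:
True
[60, 202, 164]
False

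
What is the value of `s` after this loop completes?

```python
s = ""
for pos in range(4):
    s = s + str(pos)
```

Concatenate digits 0 to 3
`s` takes the values: "" → "0" → "01" → "012" → "0123"

Answer: "0123"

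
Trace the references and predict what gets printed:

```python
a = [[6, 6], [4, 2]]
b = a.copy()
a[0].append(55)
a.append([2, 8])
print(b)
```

Key concept: shallow copy with nested lists.
Step by step:
`a = [[6, 6], [4, 2]]` → a = [[6, 6], [4, 2]]
`b = a.copy()` → b = [[6, 6], [4, 2]]
`a[0].append(55)` → a = [[6, 6, 55], [4, 2]]; b = [[6, 6, 55], [4, 2]]
`a.append([2, 8])` → a = [[6, 6, 55], [4, 2], [2, 8]]
`print(b)` → prints [[6, 6, 55], [4, 2]]

Answer: [[6, 6, 55], [4, 2]]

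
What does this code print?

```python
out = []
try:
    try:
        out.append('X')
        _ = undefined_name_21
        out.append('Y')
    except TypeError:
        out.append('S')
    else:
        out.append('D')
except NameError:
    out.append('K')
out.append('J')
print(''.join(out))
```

Execution trace: 'X' (try body) → 'K' (outer except NameError) → 'J' (after the try/except). Output: XKJ

Answer: XKJ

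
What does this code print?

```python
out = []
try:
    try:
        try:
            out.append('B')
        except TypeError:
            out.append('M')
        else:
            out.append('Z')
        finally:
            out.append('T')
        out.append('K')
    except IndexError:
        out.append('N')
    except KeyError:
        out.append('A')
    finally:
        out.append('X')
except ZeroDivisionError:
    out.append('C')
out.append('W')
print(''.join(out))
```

Execution trace: 'B' (inner try body, no exception) → 'Z' (inner else) → 'T' (inner finally) → 'K' (try body, no exception) → 'X' (finally) → 'W' (after the try/except). Output: BZTKXW

Answer: BZTKXW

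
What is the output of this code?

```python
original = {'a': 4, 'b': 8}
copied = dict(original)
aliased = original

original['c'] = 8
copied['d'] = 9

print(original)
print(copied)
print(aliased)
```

Key concept: dict() creates copy, assignment creates alias.
Step by step:
`original = {'a': 4, 'b': 8}` → original = {'a': 4, 'b': 8}
`copied = dict(original)` → copied = {'a': 4, 'b': 8}
`aliased = original` → aliased = {'a': 4, 'b': 8} (same object as original)
`original['c'] = 8` → original = {'a': 4, 'b': 8, 'c': 8} (same object as aliased); aliased = {'a': 4, 'b': 8, 'c': 8} (same object as original)
`copied['d'] = 9` → copied = {'a': 4, 'b': 8, 'd': 9}
`print(original)` → prints {'a': 4, 'b': 8, 'c': 8}
`print(copied)` → prints {'a': 4, 'b': 8, 'd': 9}
`print(aliased)` → prints {'a': 4, 'b': 8, 'c': 8}

Answer:
{'a': 4, 'b': 8, 'c': 8}
{'a': 4, 'b': 8, 'd': 9}
{'a': 4, 'b': 8, 'c': 8}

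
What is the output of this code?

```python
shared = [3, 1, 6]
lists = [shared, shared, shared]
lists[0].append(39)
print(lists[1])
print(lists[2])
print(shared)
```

Key concept: list of same reference.
Step by step:
`shared = [3, 1, 6]` → shared = [3, 1, 6]
`lists = [shared, shared, shared]` → lists = [[3, 1, 6], [3, 1, 6], [3, 1, 6]]
`lists[0].append(39)` → shared = [3, 1, 6, 39]; lists = [[3, 1, 6, 39], [3, 1, 6, 39], [3, 1, 6, 39]]
`print(lists[1])` → prints [3, 1, 6, 39]
`print(lists[2])` → prints [3, 1, 6, 39]
`print(shared)` → prints [3, 1, 6, 39]

Answer:
[3, 1, 6, 39]
[3, 1, 6, 39]
[3, 1, 6, 39]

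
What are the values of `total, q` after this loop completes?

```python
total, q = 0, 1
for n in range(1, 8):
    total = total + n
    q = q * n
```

Sum and factorial of 1 to 7
`total, q` takes the values: (0, 1) → (1, 1) → (3, 1) → (3, 2) → (6, 2) → (6, 6) → (10, 6) → (10, 24) → (15, 24) → (15, 120) → (21, 120) → (21, 720) → (28, 720) → (28, 5040)

Answer: 28, 5040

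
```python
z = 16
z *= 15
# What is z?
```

Trace:
`z = 16` → z = 16
`z *= 15` → z = 240
So z = 240

Answer: 240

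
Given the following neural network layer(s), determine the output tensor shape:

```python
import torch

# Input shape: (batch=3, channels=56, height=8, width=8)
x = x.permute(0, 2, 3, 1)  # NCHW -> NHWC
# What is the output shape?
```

Input: (3, 56, 8, 8) -> Output: (3, 8, 8, 56)

Answer: (3, 8, 8, 56)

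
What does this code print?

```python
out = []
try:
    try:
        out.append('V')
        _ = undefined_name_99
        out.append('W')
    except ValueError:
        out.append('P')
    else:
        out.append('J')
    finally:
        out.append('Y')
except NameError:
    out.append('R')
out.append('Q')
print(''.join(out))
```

Execution trace: 'V' (try body) → 'Y' (finally) → 'R' (outer except NameError) → 'Q' (after the try/except). Output: VYRQ

Answer: VYRQ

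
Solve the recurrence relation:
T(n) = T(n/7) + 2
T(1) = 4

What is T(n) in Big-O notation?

Each step divides n by 7 and adds 2. After log_7(n) steps we reach T(1)=4. So T(n) = 2·log_7(n) + 4 = O(log n).

Answer: O(log n)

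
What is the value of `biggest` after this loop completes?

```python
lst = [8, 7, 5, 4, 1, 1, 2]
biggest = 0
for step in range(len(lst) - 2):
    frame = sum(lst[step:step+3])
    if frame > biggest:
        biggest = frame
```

Max sum of 3-element window in [8, 7, 5, 4, 1, 1, 2]
`biggest` takes the values: 0 → 20

Answer: 20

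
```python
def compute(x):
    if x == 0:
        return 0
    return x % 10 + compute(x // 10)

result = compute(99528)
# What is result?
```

Sum of digits of 99528: 8 + 2 + 5 + 9 + 9 = 33

Answer: 33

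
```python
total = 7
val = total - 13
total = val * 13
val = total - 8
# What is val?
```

Trace:
`total = 7` → total = 7
`val = total - 13` → val = -6
`total = val * 13` → total = -78
`val = total - 8` → val = -86
So val = -86

Answer: -86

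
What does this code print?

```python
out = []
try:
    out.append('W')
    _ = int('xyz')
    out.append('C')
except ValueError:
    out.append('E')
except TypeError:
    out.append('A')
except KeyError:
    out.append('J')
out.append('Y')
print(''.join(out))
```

Execution trace: 'W' (try body) → 'E' (except ValueError) → 'Y' (after the try/except). Output: WEY

Answer: WEY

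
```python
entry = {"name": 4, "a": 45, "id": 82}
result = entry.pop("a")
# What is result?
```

Trace:
`entry = {"name": 4, "a": 45, "id": 82}` → entry = {'name': 4, 'a': 45, 'id': 82}
`result = entry.pop("a")` → entry = {'name': 4, 'id': 82}; result = 45
So result = 45

Answer: 45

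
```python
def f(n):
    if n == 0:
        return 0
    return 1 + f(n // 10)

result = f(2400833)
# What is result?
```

Count of digits of 2400833: 7

Answer: 7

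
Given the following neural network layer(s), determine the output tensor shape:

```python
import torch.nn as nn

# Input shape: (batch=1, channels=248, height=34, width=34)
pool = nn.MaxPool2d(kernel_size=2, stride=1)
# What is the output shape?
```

Input: (1, 248, 34, 34) -> Output: (1, 248, 33, 33)

Answer: (1, 248, 33, 33)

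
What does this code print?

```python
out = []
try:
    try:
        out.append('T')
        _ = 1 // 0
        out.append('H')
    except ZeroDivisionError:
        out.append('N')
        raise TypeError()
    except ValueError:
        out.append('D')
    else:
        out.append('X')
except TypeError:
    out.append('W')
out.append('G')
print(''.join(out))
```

Execution trace: 'T' (inner try body) → 'N' (inner except ZeroDivisionError) → 'W' (outer except TypeError) → 'G' (after the try/except). Output: TNWG

Answer: TNWG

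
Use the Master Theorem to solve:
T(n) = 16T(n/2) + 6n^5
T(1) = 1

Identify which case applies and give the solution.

a=16, b=2, f(n)=6n^5. log_2(16) = 4. Since c=5 > 4 and the regularity condition holds (16(n/2)^5 = (16/2^5)n^5 with 16/2^5 < 1), Case 3 applies: T(n) = Θ(f(n)) = O(n^5).

Answer: O(n^5) - Case 3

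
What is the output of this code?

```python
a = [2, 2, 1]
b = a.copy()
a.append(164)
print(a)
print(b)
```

Key concept: list.copy() creates independent copy.
Step by step:
`a = [2, 2, 1]` → a = [2, 2, 1]
`b = a.copy()` → b = [2, 2, 1]
`a.append(164)` → a = [2, 2, 1, 164]
`print(a)` → prints [2, 2, 1, 164]
`print(b)` → prints [2, 2, 1]

Answer:
[2, 2, 1, 164]
[2, 2, 1]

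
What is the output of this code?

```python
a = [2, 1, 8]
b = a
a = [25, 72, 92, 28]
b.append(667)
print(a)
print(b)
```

Key concept: rebinding vs mutation: a is rebound to a new list, b still points at the original.
Step by step:
`a = [2, 1, 8]` → a = [2, 1, 8]
`b = a` → b = [2, 1, 8] (same object as a)
`a = [25, 72, 92, 28]` → a = [25, 72, 92, 28]
`b.append(667)` → b = [2, 1, 8, 667]
`print(a)` → prints [25, 72, 92, 28]
`print(b)` → prints [2, 1, 8, 667]

Answer:
[25, 72, 92, 28]
[2, 1, 8, 667]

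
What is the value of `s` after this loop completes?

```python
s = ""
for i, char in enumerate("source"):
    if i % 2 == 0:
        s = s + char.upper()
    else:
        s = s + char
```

Uppercase even positions in 'source'
`s` takes the values: "" → "S" → "So" → "SoU" → "SoUr" → "SoUrC" → "SoUrCe"

Answer: "SoUrCe"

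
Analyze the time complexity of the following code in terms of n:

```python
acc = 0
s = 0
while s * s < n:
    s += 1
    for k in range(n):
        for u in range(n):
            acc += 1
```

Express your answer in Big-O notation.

Each loop level contributes: √n × n × n. Multiplying the contributions gives O(n^2√n).

Answer: O(n^2√n)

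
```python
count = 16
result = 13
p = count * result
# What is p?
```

Trace:
`count = 16` → count = 16
`result = 13` → result = 13
`p = count * result` → p = 208
So p = 208

Answer: 208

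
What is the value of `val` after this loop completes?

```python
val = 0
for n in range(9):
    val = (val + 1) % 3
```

Increment mod 3, 9 times = 0
`val` takes the values: 0 → 1 → 2 → 0 → 1 → 2 → 0 → 1 → 2 → 0

Answer: 0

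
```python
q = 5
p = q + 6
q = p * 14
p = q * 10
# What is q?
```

Trace:
`q = 5` → q = 5
`p = q + 6` → p = 11
`q = p * 14` → q = 154
`p = q * 10` → p = 1540
So q = 154

Answer: 154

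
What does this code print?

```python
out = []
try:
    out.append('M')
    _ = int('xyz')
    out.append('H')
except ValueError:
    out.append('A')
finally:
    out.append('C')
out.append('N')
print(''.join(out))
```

Execution trace: 'M' (try body) → 'A' (except ValueError) → 'C' (finally) → 'N' (after the try/except). Output: MACN

Answer: MACN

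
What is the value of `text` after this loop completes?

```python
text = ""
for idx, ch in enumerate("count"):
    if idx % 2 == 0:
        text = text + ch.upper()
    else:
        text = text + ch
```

Uppercase even positions in 'count'
`text` takes the values: "" → "C" → "Co" → "CoU" → "CoUn" → "CoUnT"

Answer: "CoUnT"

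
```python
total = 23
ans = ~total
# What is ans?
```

Trace:
`total = 23` → total = 23
`ans = ~total` → ans = -24
So ans = -24

Answer: -24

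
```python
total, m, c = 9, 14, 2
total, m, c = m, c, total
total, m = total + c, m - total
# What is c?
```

Trace:
`total, m, c = 9, 14, 2` → total = 9; m = 14; c = 2
`total, m, c = m, c, total` → total = 14; m = 2; c = 9
`total, m = total + c, m - total` → total = 23; m = -12
So c = 9

Answer: 9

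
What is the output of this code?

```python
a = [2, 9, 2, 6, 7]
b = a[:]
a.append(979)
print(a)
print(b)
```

Key concept: slice [:] creates copy.
Step by step:
`a = [2, 9, 2, 6, 7]` → a = [2, 9, 2, 6, 7]
`b = a[:]` → b = [2, 9, 2, 6, 7]
`a.append(979)` → a = [2, 9, 2, 6, 7, 979]
`print(a)` → prints [2, 9, 2, 6, 7, 979]
`print(b)` → prints [2, 9, 2, 6, 7]

Answer:
[2, 9, 2, 6, 7, 979]
[2, 9, 2, 6, 7]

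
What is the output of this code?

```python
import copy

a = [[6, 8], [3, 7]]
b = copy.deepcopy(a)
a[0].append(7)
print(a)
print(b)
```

Key concept: deep copy is fully independent.
Step by step:
`a = [[6, 8], [3, 7]]` → a = [[6, 8], [3, 7]]
`b = copy.deepcopy(a)` → b = [[6, 8], [3, 7]]
`a[0].append(7)` → a = [[6, 8, 7], [3, 7]]
`print(a)` → prints [[6, 8, 7], [3, 7]]
`print(b)` → prints [[6, 8], [3, 7]]

Answer:
[[6, 8, 7], [3, 7]]
[[6, 8], [3, 7]]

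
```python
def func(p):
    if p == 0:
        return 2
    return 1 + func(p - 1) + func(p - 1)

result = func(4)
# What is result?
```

func(p) = 1 + 2·func(p-1), func(0)=2. Closed form: (2+1)·2^4 - 1 = 47.

Answer: 47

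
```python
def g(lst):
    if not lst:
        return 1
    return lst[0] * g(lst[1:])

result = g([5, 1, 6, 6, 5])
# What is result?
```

Product over [5, 1, 6, 6, 5] = 5 * 1 * 6 * 6 * 5 = 900

Answer: 900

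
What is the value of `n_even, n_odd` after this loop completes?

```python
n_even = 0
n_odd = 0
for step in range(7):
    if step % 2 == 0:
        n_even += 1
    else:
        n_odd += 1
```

Count evens and odds in range(7)
`n_even, n_odd` takes the values: (0, 0) → (1, 0) → (1, 1) → (2, 1) → (2, 2) → (3, 2) → (3, 3) → (4, 3)

Answer: 4, 3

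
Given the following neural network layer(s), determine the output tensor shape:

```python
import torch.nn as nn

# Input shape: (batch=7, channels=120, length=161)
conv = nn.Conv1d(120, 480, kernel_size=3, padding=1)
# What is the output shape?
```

Input: (7, 120, 161) -> Output: (7, 480, 161)

Answer: (7, 480, 161)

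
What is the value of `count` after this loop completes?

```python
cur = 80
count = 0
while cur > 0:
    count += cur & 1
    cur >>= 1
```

Count set bits in 80 (binary: 0b1010000)
`count` takes the values: 0 → 1 → 2

Answer: 2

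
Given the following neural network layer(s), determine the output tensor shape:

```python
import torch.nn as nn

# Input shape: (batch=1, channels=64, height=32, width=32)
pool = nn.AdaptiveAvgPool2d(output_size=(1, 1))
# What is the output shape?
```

Input: (1, 64, 32, 32) -> Output: (1, 64, 1, 1)

Answer: (1, 64, 1, 1)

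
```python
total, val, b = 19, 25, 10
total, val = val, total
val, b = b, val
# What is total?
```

Trace:
`total, val, b = 19, 25, 10` → total = 19; val = 25; b = 10
`total, val = val, total` → total = 25; val = 19
`val, b = b, val` → val = 10; b = 19
So total = 25

Answer: 25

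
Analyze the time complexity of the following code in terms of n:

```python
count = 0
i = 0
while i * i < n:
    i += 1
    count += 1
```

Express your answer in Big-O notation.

Each loop level contributes: √n. Multiplying the contributions gives O(√n).

Answer: O(√n)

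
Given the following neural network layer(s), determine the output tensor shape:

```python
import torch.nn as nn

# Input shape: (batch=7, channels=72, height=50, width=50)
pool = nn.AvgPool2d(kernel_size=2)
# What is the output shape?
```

Input: (7, 72, 50, 50) -> Output: (7, 72, 25, 25)

Answer: (7, 72, 25, 25)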